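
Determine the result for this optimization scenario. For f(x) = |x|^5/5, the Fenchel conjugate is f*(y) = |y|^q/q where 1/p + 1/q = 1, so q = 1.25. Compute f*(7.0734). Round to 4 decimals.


The conjugate exponent q satisfies 1/p + 1/q = 1.
p = 5, so q = 5/(5 - 1) = 1.25
|y|^q = 7.0734^1.25 = 11.5355
f*(7.0734) = 11.5355 / 1.25 = 9.2284


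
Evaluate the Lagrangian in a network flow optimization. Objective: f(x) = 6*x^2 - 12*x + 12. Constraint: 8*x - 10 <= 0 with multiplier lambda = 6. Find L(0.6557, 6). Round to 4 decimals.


Step 1: Evaluate f(x).
f(0.6557) = 6*0.6557^2 - 12*0.6557 + 12 = 6.7113
Step 2: Evaluate g(x).
g(0.6557) = 8*0.6557 - 10 = -4.7544
Step 3: Compute Lagrangian.
L = 6.7113 + 6*-4.7544 = -21.8151


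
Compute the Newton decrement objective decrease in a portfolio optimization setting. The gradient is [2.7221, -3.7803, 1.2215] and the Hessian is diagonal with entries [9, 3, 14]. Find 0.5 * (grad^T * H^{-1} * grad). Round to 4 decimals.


Step 1: H is diagonal, so H^(-1) * g = [0.3025, -1.2601, 0.0873].
Step 2: g^T H^(-1) g = sum_i g_i^2 / H_ii
  = (2.7221)^2/9 + (-3.7803)^2/3 + (1.2215)^2/14
  = 0.8233 + 4.7636 + 0.1066 = 5.6934
Step 3: Objective decrease = 0.5 * g^T H^(-1) g = 2.8467


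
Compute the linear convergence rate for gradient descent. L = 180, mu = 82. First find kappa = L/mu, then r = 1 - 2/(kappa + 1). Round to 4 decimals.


Step 1: Compute the condition number.
kappa = L/mu = 180/82 = 2.1951
Step 2: Compute the convergence rate.
r = 1 - 2/(kappa + 1) = 1 - 2*mu/(L + mu) = (L - mu)/(L + mu) = 98/262 = 0.374


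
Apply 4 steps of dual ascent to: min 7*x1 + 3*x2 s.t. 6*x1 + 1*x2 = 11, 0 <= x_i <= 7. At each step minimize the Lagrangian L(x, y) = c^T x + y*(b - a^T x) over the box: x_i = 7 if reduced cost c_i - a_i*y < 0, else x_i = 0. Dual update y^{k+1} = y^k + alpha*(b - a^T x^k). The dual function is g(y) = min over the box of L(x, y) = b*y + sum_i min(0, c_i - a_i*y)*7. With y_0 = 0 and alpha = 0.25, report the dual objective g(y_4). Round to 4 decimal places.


Dual ascent for LP: min 7*x1 + 3*x2, 6*x1 + 1*x2 = 11, 0 <= x_i <= 7
Step 1: y^k = 0.0, reduced costs: (7.0, 3.0)
  x^k = (0.0, 0.0), subgradient = b - a^T x = 11.0
  y^{k+1} = 0.0 + 0.25*11.0 = 2.75
Step 2: y^k = 2.75, reduced costs: (-9.5, 0.25)
  x^k = (7.0, 0.0), subgradient = b - a^T x = -31.0
  y^{k+1} = 2.75 + 0.25*-31.0 = -5.0
Step 3: y^k = -5.0, reduced costs: (37.0, 8.0)
  x^k = (0.0, 0.0), subgradient = b - a^T x = 11.0
  y^{k+1} = -5.0 + 0.25*11.0 = -2.25
Step 4: y^k = -2.25, reduced costs: (20.5, 5.25)
  x^k = (0.0, 0.0), subgradient = b - a^T x = 11.0
  y^{k+1} = -2.25 + 0.25*11.0 = 0.5
Dual objective at y_4 = 0.5: reduced costs (4.0, 2.5), box minimizer x = (0.0, 0.0)
g(y_4) = b*y + (c1 - a1*y)*x1 + (c2 - a2*y)*x2 = 11*0.5 + 4.0*0.0 + 2.5*0.0 = 5.5 + 0.0 + 0.0 = 5.5


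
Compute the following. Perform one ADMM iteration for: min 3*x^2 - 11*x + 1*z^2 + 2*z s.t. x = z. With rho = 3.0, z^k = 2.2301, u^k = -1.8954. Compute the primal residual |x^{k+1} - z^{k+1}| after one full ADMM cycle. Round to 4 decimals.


ADMM iteration with rho = 3.0, z^k = 2.2301, u^k = -1.8954
Step 1: x-update.
Minimize 3*x^2 - 11*x + (3.0/2)*(x - 2.2301 - 1.8954)^2
FOC: (2*3 + 3.0)*x = 11 + 3.0*(2.2301 + 1.8954)
x^{k+1} = 2.5974
Step 2: z-update.
Minimize 1*z^2 + 2*z + (3.0/2)*(2.5974 - z - 1.8954)^2
FOC: (2*1 + 3.0)*z = -2 + 3.0*(2.5974 - 1.8954)
z^{k+1} = 0.0212
Step 3: u-update.
u^{k+1} = -1.8954 + 2.5974 - 0.0212 = 0.6808
Step 4: Primal residual = |2.5974 - 0.0212| = 2.5762


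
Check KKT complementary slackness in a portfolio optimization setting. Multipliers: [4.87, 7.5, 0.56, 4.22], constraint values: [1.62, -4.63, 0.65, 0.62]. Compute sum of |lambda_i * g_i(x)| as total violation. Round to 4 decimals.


KKT complementary slackness check:
lambda_1 * g_1 = 4.87 * 1.62 = 7.8894
lambda_2 * g_2 = 7.5 * -4.63 = -34.725
lambda_3 * g_3 = 0.56 * 0.65 = 0.364
lambda_4 * g_4 = 4.22 * 0.62 = 2.6164
Total violation = 7.8894 + 34.725 + 0.364 + 2.6164 = 45.5948


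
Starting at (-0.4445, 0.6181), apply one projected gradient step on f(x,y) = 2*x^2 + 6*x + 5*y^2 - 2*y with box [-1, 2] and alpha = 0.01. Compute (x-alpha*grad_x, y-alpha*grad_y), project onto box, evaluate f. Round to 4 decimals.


Step 1: Compute gradient at (-0.4445, 0.6181).
grad_x = 2*2*-0.4445 + 6 = 4.222
grad_y = 2*5*0.6181 - 2 = 4.181
Step 2: Gradient step.
x_raw = -0.4445 - 0.01*4.222 = -0.4867
y_raw = 0.6181 - 0.01*4.181 = 0.5763
Step 3: Project onto [-1, 2].
x_proj = clip(-0.4867) = -0.4867
y_proj = clip(0.5763) = 0.5763
Step 4: Evaluate f.
f(-0.4867, 0.5763) = -1.9386


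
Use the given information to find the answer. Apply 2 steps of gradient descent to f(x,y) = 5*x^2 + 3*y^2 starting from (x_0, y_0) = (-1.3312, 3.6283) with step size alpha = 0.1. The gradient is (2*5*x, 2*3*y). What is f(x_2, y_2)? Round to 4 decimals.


Gradient descent on f(x,y) = 5*x^2 + 3*y^2.
Starting point: (-1.3312, 3.6283), alpha = 0.1
Step 1: grad_x = 2*5*-1.3312 = -13.312, grad_y = 2*3*3.6283 = 21.7698
  x_1 = -1.3312 - 0.1*-13.312 = 0.0
  y_1 = 3.6283 - 0.1*21.7698 = 1.4513
Step 2: grad_x = 2*5*0.0 = 0.0, grad_y = 2*3*1.4513 = 8.7079
  x_2 = 0.0 - 0.1*0.0 = 0.0
  y_2 = 1.4513 - 0.1*8.7079 = 0.5805
f(0.0, 0.5805) = 5*0.0^2 + 3*0.5805^2 = 1.011


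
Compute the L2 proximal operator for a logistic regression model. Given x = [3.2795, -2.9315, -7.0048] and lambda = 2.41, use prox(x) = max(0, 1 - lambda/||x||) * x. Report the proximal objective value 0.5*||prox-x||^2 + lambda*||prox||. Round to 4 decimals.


Step 1: Compute ||x||.
||x|| = 8.2714
Step 2: Compute scaling factor.
scale = max(0, 1 - 2.41/8.2714) = 0.7086
Step 3: prox(x) = [2.324, -2.0774, -4.9638]
||prox(x)|| = 5.8614
Step 4: Proximal objective.
0.5*||prox-x||^2 = 2.9041
lambda*||prox|| = 14.126
Total = 17.03


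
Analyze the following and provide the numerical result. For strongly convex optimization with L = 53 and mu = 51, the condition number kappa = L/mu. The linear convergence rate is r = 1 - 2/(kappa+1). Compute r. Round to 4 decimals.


Step 1: Compute the condition number.
kappa = L/mu = 53/51 = 1.0392
Step 2: Compute the convergence rate.
r = 1 - 2/(kappa + 1) = 1 - 2*mu/(L + mu) = (L - mu)/(L + mu) = 2/104 = 0.0192


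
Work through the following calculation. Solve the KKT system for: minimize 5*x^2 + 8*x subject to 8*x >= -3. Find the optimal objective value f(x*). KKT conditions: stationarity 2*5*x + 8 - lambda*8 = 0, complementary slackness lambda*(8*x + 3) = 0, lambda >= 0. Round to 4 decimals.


Step 1: Try lambda = 0 (constraint inactive).
x_unc = -8/(2*5) = -0.8
Check: 8*-0.8 = -6.4 < -3 -- violated!
Step 2: Constraint must be active: 8*x = -3
x* = -3/8 = -0.375
lambda = (2*5*(-0.375) + 8)/8 = 0.5313
Step 3: Compute optimal value.
f(x*) = 5*(-0.375)^2 + 8*(-0.375) = -2.2969


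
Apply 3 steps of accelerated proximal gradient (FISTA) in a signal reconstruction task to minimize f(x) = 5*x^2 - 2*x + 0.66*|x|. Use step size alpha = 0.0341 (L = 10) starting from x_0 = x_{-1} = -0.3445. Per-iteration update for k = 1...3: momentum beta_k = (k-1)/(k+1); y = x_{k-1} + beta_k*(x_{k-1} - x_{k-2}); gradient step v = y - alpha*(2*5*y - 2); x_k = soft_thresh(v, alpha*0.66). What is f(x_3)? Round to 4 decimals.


FISTA on f(x) = 5*x^2 - 2*x + 0.66*|x|
L = 10, alpha = 0.0341
Iteration 1: beta = 0.0, y = -0.3445 + 0.0*(-0.3445 + 0.3445) = -0.3445
  grad(y) = -5.445, v = y - alpha*grad = -0.1588
  prox(v) = soft_thresh(-0.1588, 0.0225) = -0.1363
Iteration 2: beta = 0.3333, y = -0.1363 + 0.3333*(-0.1363 + 0.3445) = -0.0669
  grad(y) = -2.6693, v = y - alpha*grad = 0.0241
  prox(v) = soft_thresh(0.0241, 0.0225) = 0.0016
Iteration 3: beta = 0.5, y = 0.0016 + 0.5*(0.0016 + 0.1363) = 0.0705
  grad(y) = -1.2946, v = y - alpha*grad = 0.1147
  prox(v) = soft_thresh(0.1147, 0.0225) = 0.0922
f(x_3) = 5*0.0922^2 - 2*0.0922 + 0.66*|0.0922| = -0.081


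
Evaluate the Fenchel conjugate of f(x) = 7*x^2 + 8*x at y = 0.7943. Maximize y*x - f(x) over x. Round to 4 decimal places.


f*(y) = sup_x {y*x - a*x^2 - b*x} = sup_x {(y-b)*x - a*x^2}
FOC: (y - b) - 2a*x = 0 => x* = (y - b)/(2a)
x* = (0.7943 - 8)/(2*7) = -0.5147
f*(0.7943) = (y-b)^2/(4a) = (0.7943 - 8)^2/(4*7)
= 51.9221/28 = 1.8544


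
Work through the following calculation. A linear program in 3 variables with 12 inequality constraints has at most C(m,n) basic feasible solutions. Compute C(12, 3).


Each vertex corresponds to some choice of n active constraints out of m, so the number of vertices is at most C(m, n) = m! / (n!(m-n)!).
m = 12, n = 3
Numerator: 12 * 11 * 10
Denominator: 3! = 6
C(12, 3) = 220


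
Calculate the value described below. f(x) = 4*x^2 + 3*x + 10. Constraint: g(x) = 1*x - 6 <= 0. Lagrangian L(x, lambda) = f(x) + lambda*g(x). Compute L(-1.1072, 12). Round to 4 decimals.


Step 1: Evaluate f(x).
f(-1.1072) = 4*(-1.1072)^2 + 3*(-1.1072) + 10 = 11.582
Step 2: Evaluate g(x).
g(-1.1072) = 1*-1.1072 - 6 = -7.1072
Step 3: Compute Lagrangian.
L = 11.582 + 12*-7.1072 = -73.7044


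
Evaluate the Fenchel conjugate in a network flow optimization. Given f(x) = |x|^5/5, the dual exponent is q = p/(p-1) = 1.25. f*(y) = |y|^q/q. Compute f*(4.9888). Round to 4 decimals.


The conjugate exponent q satisfies 1/p + 1/q = 1.
p = 5, so q = 5/(5 - 1) = 1.25
|y|^q = 4.9888^1.25 = 7.4558
f*(4.9888) = 7.4558 / 1.25 = 5.9647


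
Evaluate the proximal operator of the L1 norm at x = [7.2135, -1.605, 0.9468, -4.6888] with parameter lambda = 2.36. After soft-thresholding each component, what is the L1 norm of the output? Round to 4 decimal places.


Soft-thresholding with lambda = 2.36:
prox(7.2135) = sign(7.2135)*max(|7.2135| - 2.36, 0) = 4.8535
prox(-1.605) = sign(-1.605)*max(|-1.605| - 2.36, 0) = 0.0
prox(0.9468) = sign(0.9468)*max(|0.9468| - 2.36, 0) = 0.0
prox(-4.6888) = sign(-4.6888)*max(|-4.6888| - 2.36, 0) = -2.3288
prox(x) = [4.8535, 0.0, 0.0, -2.3288]
||prox(x)||_1 = 4.8535 + 0.0 + 0.0 + 2.3288 = 7.1823


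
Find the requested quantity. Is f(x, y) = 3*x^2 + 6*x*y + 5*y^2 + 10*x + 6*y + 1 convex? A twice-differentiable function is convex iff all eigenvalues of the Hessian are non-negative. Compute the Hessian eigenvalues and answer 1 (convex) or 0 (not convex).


The Hessian of f(x,y) = 3*x^2 + 6*x*y + 5*y^2 + 10*x + 6*y + 1 is:
H = [[6, 6], [6, 10]]
Trace = 6 + 10 = 16
Determinant = 6*10 - (6)^2 = 24
Discriminant = (16)^2 - 4*24 = 160.0
Eigenvalues: lambda_1 = 1.6754, lambda_2 = 14.3246
The function is convex.

1


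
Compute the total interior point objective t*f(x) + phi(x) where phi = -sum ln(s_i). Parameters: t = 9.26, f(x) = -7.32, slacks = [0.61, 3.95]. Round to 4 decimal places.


Step 1: Compute log-barrier.
ln values: [-0.4943, 1.3737]
phi = -(-0.4943 + 1.3737) = -0.8794
Step 2: Compute augmented objective.
t*f(x) = 9.26*-7.32 = -67.7832
Total = -67.7832 - 0.8794 = -68.6626


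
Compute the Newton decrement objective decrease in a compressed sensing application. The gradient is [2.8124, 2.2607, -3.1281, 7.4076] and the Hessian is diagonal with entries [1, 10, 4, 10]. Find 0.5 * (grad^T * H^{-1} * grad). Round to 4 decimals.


Step 1: H is diagonal, so H^(-1) * g = [2.8124, 0.2261, -0.782, 0.7408].
Step 2: g^T H^(-1) g = sum_i g_i^2 / H_ii
  = (2.8124)^2/1 + (2.2607)^2/10 + (-3.1281)^2/4 + (7.4076)^2/10
  = 7.9096 + 0.5111 + 2.4463 + 5.4873 = 16.3542
Step 3: Objective decrease = 0.5 * g^T H^(-1) g = 8.1771


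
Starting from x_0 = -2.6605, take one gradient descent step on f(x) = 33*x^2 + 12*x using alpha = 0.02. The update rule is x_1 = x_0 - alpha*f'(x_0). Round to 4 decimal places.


We compute the gradient at x_0 and apply the update.
f'(x) = 66*x + 12
f'(-2.6605) = 66*-2.6605 + 12 = -163.593
x_1 = -2.6605 - 0.02*-163.593 = 0.6114


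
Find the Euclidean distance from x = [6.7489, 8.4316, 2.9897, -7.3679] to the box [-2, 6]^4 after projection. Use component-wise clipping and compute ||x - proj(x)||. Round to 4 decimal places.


Project each component onto [-2, 6].
clip(6.7489) = 6.0, clip(8.4316) = 6.0, clip(2.9897) = 2.9897, clip(-7.3679) = -2.0
Projection = [6.0, 6.0, 2.9897, -2.0]
Squared diffs: [0.5609, 5.9127, 0.0, 28.8144]
Distance = sqrt(35.288) = 5.9404


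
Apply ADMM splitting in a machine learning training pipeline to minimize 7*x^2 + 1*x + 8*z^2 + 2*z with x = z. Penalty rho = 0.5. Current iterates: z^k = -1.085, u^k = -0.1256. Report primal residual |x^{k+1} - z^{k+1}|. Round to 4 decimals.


ADMM iteration with rho = 0.5, z^k = -1.085, u^k = -0.1256
Step 1: x-update.
Minimize 7*x^2 + 1*x + (0.5/2)*(x + 1.085 - 0.1256)^2
FOC: (2*7 + 0.5)*x = -1 + 0.5*(-1.085 + 0.1256)
x^{k+1} = -0.102
Step 2: z-update.
Minimize 8*z^2 + 2*z + (0.5/2)*(-0.102 - z - 0.1256)^2
FOC: (2*8 + 0.5)*z = -2 + 0.5*(-0.102 - 0.1256)
z^{k+1} = -0.1281
Step 3: u-update.
u^{k+1} = -0.1256 - 0.102 + 0.1281 = -0.0995
Step 4: Primal residual = |-0.102 + 0.1281| = 0.0261


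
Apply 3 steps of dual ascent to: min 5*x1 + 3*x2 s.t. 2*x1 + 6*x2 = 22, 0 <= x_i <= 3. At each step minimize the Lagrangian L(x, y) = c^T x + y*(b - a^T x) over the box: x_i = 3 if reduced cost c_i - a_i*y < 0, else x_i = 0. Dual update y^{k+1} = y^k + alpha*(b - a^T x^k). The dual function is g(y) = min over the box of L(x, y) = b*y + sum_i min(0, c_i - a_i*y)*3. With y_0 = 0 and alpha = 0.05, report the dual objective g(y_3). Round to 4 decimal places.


Dual ascent for LP: min 5*x1 + 3*x2, 2*x1 + 6*x2 = 22, 0 <= x_i <= 3
Step 1: y^k = 0.0, reduced costs: (5.0, 3.0)
  x^k = (0.0, 0.0), subgradient = b - a^T x = 22.0
  y^{k+1} = 0.0 + 0.05*22.0 = 1.1
Step 2: y^k = 1.1, reduced costs: (2.8, -3.6)
  x^k = (0.0, 3.0), subgradient = b - a^T x = 4.0
  y^{k+1} = 1.1 + 0.05*4.0 = 1.3
Step 3: y^k = 1.3, reduced costs: (2.4, -4.8)
  x^k = (0.0, 3.0), subgradient = b - a^T x = 4.0
  y^{k+1} = 1.3 + 0.05*4.0 = 1.5
Dual objective at y_3 = 1.5: reduced costs (2.0, -6.0), box minimizer x = (0.0, 3.0)
g(y_3) = b*y + (c1 - a1*y)*x1 + (c2 - a2*y)*x2 = 22*1.5 + 2.0*0.0 + (-6.0)*3.0 = 33.0 + 0.0 - 18.0 = 15.0


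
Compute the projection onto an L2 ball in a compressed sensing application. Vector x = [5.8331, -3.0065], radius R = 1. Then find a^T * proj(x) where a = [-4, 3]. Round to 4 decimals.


Step 1: Compute ||x|| (intermediates to 6 decimals).
||x|| = sqrt(5.8331^2 + (-3.0065)^2) = 6.562324
Step 2: Project.
Since ||x|| > R, scale = R/||x|| = 1/6.562324 = 0.152385, proj(x) = scale * x
proj(x) = [0.888877, -0.458146]
Step 3: Dot product.
a^T * proj(x) = -4*0.888877 + 3*(-0.458146) = -4.9299


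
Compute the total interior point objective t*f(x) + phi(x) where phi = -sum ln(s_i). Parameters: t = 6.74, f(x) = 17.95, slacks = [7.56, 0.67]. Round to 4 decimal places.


Step 1: Compute log-barrier.
ln values: [2.0229, -0.4005]
phi = -(2.0229 - 0.4005) = -1.6224
Step 2: Compute augmented objective.
t*f(x) = 6.74*17.95 = 120.983
Total = 120.983 - 1.6224 = 119.3606


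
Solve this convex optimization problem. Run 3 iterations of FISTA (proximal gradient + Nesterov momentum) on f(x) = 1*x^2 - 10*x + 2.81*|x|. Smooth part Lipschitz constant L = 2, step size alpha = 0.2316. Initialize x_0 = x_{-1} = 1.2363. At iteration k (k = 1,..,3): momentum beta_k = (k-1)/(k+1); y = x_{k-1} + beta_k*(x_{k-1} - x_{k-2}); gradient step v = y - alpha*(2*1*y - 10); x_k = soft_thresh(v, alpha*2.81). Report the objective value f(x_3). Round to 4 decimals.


FISTA on f(x) = 1*x^2 - 10*x + 2.81*|x|
L = 2, alpha = 0.2316
Iteration 1: beta = 0.0, y = 1.2363 + 0.0*(1.2363 - 1.2363) = 1.2363
  grad(y) = -7.5274, v = y - alpha*grad = 2.9796
  prox(v) = soft_thresh(2.9796, 0.6508) = 2.3288
Iteration 2: beta = 0.3333, y = 2.3288 + 0.3333*(2.3288 - 1.2363) = 2.693
  grad(y) = -4.6139, v = y - alpha*grad = 3.7616
  prox(v) = soft_thresh(3.7616, 0.6508) = 3.1108
Iteration 3: beta = 0.5, y = 3.1108 + 0.5*(3.1108 - 2.3288) = 3.5018
  grad(y) = -2.9964, v = y - alpha*grad = 4.1958
  prox(v) = soft_thresh(4.1958, 0.6508) = 3.545
f(x_3) = 1*3.545^2 - 10*3.545 + 2.81*|3.545| = -12.9215


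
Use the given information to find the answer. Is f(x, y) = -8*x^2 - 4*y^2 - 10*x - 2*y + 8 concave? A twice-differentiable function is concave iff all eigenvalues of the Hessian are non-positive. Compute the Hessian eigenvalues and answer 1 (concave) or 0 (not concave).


The Hessian of f(x,y) = -8*x^2 - 4*y^2 - 10*x - 2*y + 8 is:
H = [[-16, 0], [0, -8]]
Trace = -16 - 8 = -24
Determinant = -16*-8 - (0)^2 = 128
Discriminant = (-24)^2 - 4*128 = 64.0
Eigenvalues: lambda_1 = -16.0, lambda_2 = -8.0
The function is concave.

1


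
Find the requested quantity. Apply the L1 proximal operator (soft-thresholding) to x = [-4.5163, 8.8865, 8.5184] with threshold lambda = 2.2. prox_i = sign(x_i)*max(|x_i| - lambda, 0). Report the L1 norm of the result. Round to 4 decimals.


Soft-thresholding with lambda = 2.2:
prox(-4.5163) = sign(-4.5163)*max(|-4.5163| - 2.2, 0) = -2.3163
prox(8.8865) = sign(8.8865)*max(|8.8865| - 2.2, 0) = 6.6865
prox(8.5184) = sign(8.5184)*max(|8.5184| - 2.2, 0) = 6.3184
prox(x) = [-2.3163, 6.6865, 6.3184]
||prox(x)||_1 = 2.3163 + 6.6865 + 6.3184 = 15.3212


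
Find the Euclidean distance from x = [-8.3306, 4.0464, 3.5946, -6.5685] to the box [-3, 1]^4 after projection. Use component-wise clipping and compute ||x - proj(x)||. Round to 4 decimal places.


Project each component onto [-3, 1].
clip(-8.3306) = -3.0, clip(4.0464) = 1.0, clip(3.5946) = 1.0, clip(-6.5685) = -3.0
Projection = [-3.0, 1.0, 1.0, -3.0]
Squared diffs: [28.4153, 9.2806, 6.7319, 12.7342]
Distance = sqrt(57.162) = 7.5606


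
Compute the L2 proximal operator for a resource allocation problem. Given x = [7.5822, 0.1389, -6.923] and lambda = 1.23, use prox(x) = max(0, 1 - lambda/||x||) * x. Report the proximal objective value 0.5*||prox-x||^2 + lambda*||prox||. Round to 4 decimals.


Step 1: Compute ||x||.
||x|| = 10.2683
Step 2: Compute scaling factor.
scale = max(0, 1 - 1.23/10.2683) = 0.8802
Step 3: prox(x) = [6.674, 0.1223, -6.0937]
||prox(x)|| = 9.0383
Step 4: Proximal objective.
0.5*||prox-x||^2 = 0.7565
lambda*||prox|| = 11.1171
Total = 11.8735


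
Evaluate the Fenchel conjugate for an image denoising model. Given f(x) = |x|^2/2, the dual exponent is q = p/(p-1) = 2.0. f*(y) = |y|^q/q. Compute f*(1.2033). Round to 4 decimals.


The conjugate exponent q satisfies 1/p + 1/q = 1.
p = 2, so q = 2/(2 - 1) = 2.0
|y|^q = 1.2033^2.0 = 1.4479
f*(1.2033) = 1.4479 / 2.0 = 0.724


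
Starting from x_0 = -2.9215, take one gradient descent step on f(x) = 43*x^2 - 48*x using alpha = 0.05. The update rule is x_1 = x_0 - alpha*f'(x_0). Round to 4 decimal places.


We compute the gradient at x_0 and apply the update.
f'(x) = 86*x - 48
f'(-2.9215) = 86*-2.9215 - 48 = -299.249
x_1 = -2.9215 - 0.05*-299.249 = 12.041


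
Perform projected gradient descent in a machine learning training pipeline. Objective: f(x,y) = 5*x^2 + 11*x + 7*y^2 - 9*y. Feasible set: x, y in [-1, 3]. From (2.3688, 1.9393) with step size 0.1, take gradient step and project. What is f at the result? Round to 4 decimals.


Step 1: Compute gradient at (2.3688, 1.9393).
grad_x = 2*5*2.3688 + 11 = 34.688
grad_y = 2*7*1.9393 - 9 = 18.1502
Step 2: Gradient step.
x_raw = 2.3688 - 0.1*34.688 = -1.1
y_raw = 1.9393 - 0.1*18.1502 = 0.1243
Step 3: Project onto [-1, 3].
x_proj = clip(-1.1) = -1.0
y_proj = clip(0.1243) = 0.1243
Step 4: Evaluate f.
f(-1.0, 0.1243) = -7.0104


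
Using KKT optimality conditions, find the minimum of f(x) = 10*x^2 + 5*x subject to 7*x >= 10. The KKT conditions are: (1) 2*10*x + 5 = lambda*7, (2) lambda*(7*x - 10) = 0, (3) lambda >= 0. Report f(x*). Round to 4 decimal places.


Step 1: Try lambda = 0 (constraint inactive).
x_unc = -5/(2*10) = -0.25
Check: 7*-0.25 = -1.75 < 10 -- violated!
Step 2: Constraint must be active: 7*x = 10
x* = 10/7 = 1.4286 (rounded; the exact value 10/7 is used below)
lambda = (2*10*(10/7) + 5)/7 = 4.7959
Step 3: Compute optimal value.
f(x*) = 10*(10/7)^2 + 5*(10/7) = 27.551


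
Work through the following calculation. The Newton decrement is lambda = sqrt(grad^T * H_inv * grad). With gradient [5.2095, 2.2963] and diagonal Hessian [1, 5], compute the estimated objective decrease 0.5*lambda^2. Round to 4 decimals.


Step 1: H is diagonal, so H^(-1) * g = [5.2095, 0.4593].
Step 2: g^T H^(-1) g = sum_i g_i^2 / H_ii
  = (5.2095)^2/1 + (2.2963)^2/5
  = 27.1389 + 1.0546 = 28.1935
Step 3: Objective decrease = 0.5 * g^T H^(-1) g = 14.0967


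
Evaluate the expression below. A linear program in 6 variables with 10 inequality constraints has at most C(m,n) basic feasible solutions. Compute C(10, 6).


Each vertex corresponds to some choice of n active constraints out of m, so the number of vertices is at most C(m, n) = m! / (n!(m-n)!).
m = 10, n = 6
Numerator: 10 * 9 * 8 * 7 * 6 * 5
Denominator: 6! = 720
C(10, 6) = 210


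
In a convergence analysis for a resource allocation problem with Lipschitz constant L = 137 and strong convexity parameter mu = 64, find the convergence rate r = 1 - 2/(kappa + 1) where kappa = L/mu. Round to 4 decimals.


Step 1: Compute the condition number.
kappa = L/mu = 137/64 = 2.1406
Step 2: Compute the convergence rate.
r = 1 - 2/(kappa + 1) = 1 - 2*mu/(L + mu) = (L - mu)/(L + mu) = 73/201 = 0.3632


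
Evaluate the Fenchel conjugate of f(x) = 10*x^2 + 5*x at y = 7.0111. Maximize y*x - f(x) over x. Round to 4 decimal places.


f*(y) = sup_x {y*x - a*x^2 - b*x} = sup_x {(y-b)*x - a*x^2}
FOC: (y - b) - 2a*x = 0 => x* = (y - b)/(2a)
x* = (7.0111 - 5)/(2*10) = 0.1006
f*(7.0111) = (y-b)^2/(4a) = (7.0111 - 5)^2/(4*10)
= 4.0445/40 = 0.1011


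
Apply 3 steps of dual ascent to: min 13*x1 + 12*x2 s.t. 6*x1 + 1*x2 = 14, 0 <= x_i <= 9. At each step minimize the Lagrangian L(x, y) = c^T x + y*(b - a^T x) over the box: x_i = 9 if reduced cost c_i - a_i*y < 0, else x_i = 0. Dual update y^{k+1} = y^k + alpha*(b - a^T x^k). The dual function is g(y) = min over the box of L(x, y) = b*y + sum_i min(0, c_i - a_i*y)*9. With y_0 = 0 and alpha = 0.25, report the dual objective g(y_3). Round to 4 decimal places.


Dual ascent for LP: min 13*x1 + 12*x2, 6*x1 + 1*x2 = 14, 0 <= x_i <= 9
Step 1: y^k = 0.0, reduced costs: (13.0, 12.0)
  x^k = (0.0, 0.0), subgradient = b - a^T x = 14.0
  y^{k+1} = 0.0 + 0.25*14.0 = 3.5
Step 2: y^k = 3.5, reduced costs: (-8.0, 8.5)
  x^k = (9.0, 0.0), subgradient = b - a^T x = -40.0
  y^{k+1} = 3.5 + 0.25*-40.0 = -6.5
Step 3: y^k = -6.5, reduced costs: (52.0, 18.5)
  x^k = (0.0, 0.0), subgradient = b - a^T x = 14.0
  y^{k+1} = -6.5 + 0.25*14.0 = -3.0
Dual objective at y_3 = -3.0: reduced costs (31.0, 15.0), box minimizer x = (0.0, 0.0)
g(y_3) = b*y + (c1 - a1*y)*x1 + (c2 - a2*y)*x2 = 14*(-3.0) + 31.0*0.0 + 15.0*0.0 = -42.0 + 0.0 + 0.0 = -42.0


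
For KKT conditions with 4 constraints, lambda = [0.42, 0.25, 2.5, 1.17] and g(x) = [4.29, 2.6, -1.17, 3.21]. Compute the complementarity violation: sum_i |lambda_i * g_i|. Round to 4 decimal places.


KKT complementary slackness check:
lambda_1 * g_1 = 0.42 * 4.29 = 1.8018
lambda_2 * g_2 = 0.25 * 2.6 = 0.65
lambda_3 * g_3 = 2.5 * -1.17 = -2.925
lambda_4 * g_4 = 1.17 * 3.21 = 3.7557
Total violation = 1.8018 + 0.65 + 2.925 + 3.7557 = 9.1325


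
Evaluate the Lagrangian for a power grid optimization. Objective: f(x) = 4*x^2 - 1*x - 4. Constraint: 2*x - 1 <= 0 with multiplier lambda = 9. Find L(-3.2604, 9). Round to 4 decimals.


Step 1: Evaluate f(x).
f(-3.2604) = 4*(-3.2604)^2 - 1*(-3.2604) - 4 = 41.7812
Step 2: Evaluate g(x).
g(-3.2604) = 2*-3.2604 - 1 = -7.5208
Step 3: Compute Lagrangian.
L = 41.7812 + 9*-7.5208 = -25.906


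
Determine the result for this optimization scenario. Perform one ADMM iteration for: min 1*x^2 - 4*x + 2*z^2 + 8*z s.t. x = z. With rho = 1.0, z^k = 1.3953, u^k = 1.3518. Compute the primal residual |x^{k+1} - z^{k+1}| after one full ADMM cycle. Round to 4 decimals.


ADMM iteration with rho = 1.0, z^k = 1.3953, u^k = 1.3518
Step 1: x-update.
Minimize 1*x^2 - 4*x + (1.0/2)*(x - 1.3953 + 1.3518)^2
FOC: (2*1 + 1.0)*x = 4 + 1.0*(1.3953 - 1.3518)
x^{k+1} = 1.3478
Step 2: z-update.
Minimize 2*z^2 + 8*z + (1.0/2)*(1.3478 - z + 1.3518)^2
FOC: (2*2 + 1.0)*z = -8 + 1.0*(1.3478 + 1.3518)
z^{k+1} = -1.0601
Step 3: u-update.
u^{k+1} = 1.3518 + 1.3478 + 1.0601 = 3.7597
Step 4: Primal residual = |1.3478 + 1.0601| = 2.4079


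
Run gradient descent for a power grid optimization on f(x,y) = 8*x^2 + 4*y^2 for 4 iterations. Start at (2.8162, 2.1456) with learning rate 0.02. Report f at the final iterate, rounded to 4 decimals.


Gradient descent on f(x,y) = 8*x^2 + 4*y^2.
Starting point: (2.8162, 2.1456), alpha = 0.02
Step 1: grad_x = 2*8*2.8162 = 45.0592, grad_y = 2*4*2.1456 = 17.1648
  x_1 = 2.8162 - 0.02*45.0592 = 1.915
  y_1 = 2.1456 - 0.02*17.1648 = 1.8023
Step 2: grad_x = 2*8*1.915 = 30.6403, grad_y = 2*4*1.8023 = 14.4184
  x_2 = 1.915 - 0.02*30.6403 = 1.3022
  y_2 = 1.8023 - 0.02*14.4184 = 1.5139
Step 3: grad_x = 2*8*1.3022 = 20.8354, grad_y = 2*4*1.5139 = 12.1115
  x_3 = 1.3022 - 0.02*20.8354 = 0.8855
  y_3 = 1.5139 - 0.02*12.1115 = 1.2717
Step 4: grad_x = 2*8*0.8855 = 14.1681, grad_y = 2*4*1.2717 = 10.1736
  x_4 = 0.8855 - 0.02*14.1681 = 0.6021
  y_4 = 1.2717 - 0.02*10.1736 = 1.0682
f(0.6021, 1.0682) = 8*0.6021^2 + 4*1.0682^2 = 7.4651


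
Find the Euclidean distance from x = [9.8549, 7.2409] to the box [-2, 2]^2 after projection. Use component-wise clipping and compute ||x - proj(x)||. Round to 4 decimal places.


Project each component onto [-2, 2].
clip(9.8549) = 2.0, clip(7.2409) = 2.0
Projection = [2.0, 2.0]
Squared diffs: [61.6995, 27.467]
Distance = sqrt(89.1665) = 9.4428


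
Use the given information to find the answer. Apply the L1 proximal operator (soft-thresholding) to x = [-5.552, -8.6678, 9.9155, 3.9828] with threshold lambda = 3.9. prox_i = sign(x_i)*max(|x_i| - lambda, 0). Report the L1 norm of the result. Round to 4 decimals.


Soft-thresholding with lambda = 3.9:
prox(-5.552) = sign(-5.552)*max(|-5.552| - 3.9, 0) = -1.652
prox(-8.6678) = sign(-8.6678)*max(|-8.6678| - 3.9, 0) = -4.7678
prox(9.9155) = sign(9.9155)*max(|9.9155| - 3.9, 0) = 6.0155
prox(3.9828) = sign(3.9828)*max(|3.9828| - 3.9, 0) = 0.0828
prox(x) = [-1.652, -4.7678, 6.0155, 0.0828]
||prox(x)||_1 = 1.652 + 4.7678 + 6.0155 + 0.0828 = 12.5181


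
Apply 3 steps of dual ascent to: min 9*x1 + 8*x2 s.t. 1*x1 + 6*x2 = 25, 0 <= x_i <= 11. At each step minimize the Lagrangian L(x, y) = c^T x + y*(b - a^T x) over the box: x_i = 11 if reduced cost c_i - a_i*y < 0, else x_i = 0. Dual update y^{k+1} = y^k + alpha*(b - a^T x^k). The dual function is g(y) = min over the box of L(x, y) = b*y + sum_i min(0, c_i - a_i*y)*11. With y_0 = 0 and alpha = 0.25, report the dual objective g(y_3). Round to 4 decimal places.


Dual ascent for LP: min 9*x1 + 8*x2, 1*x1 + 6*x2 = 25, 0 <= x_i <= 11
Step 1: y^k = 0.0, reduced costs: (9.0, 8.0)
  x^k = (0.0, 0.0), subgradient = b - a^T x = 25.0
  y^{k+1} = 0.0 + 0.25*25.0 = 6.25
Step 2: y^k = 6.25, reduced costs: (2.75, -29.5)
  x^k = (0.0, 11.0), subgradient = b - a^T x = -41.0
  y^{k+1} = 6.25 + 0.25*-41.0 = -4.0
Step 3: y^k = -4.0, reduced costs: (13.0, 32.0)
  x^k = (0.0, 0.0), subgradient = b - a^T x = 25.0
  y^{k+1} = -4.0 + 0.25*25.0 = 2.25
Dual objective at y_3 = 2.25: reduced costs (6.75, -5.5), box minimizer x = (0.0, 11.0)
g(y_3) = b*y + (c1 - a1*y)*x1 + (c2 - a2*y)*x2 = 25*2.25 + 6.75*0.0 + (-5.5)*11.0 = 56.25 + 0.0 - 60.5 = -4.25


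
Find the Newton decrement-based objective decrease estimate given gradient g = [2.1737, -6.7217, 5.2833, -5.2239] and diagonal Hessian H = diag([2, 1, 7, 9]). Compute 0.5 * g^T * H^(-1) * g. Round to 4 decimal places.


Step 1: H is diagonal, so H^(-1) * g = [1.0869, -6.7217, 0.7548, -0.5804].
Step 2: g^T H^(-1) g = sum_i g_i^2 / H_ii
  = (2.1737)^2/2 + (-6.7217)^2/1 + (5.2833)^2/7 + (-5.2239)^2/9
  = 2.3625 + 45.1813 + 3.9876 + 3.0321 = 54.5635
Step 3: Objective decrease = 0.5 * g^T H^(-1) g = 27.2817


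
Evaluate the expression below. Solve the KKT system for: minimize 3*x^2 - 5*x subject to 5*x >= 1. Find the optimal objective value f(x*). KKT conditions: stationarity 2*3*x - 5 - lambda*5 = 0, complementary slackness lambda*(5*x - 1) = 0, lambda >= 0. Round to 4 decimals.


Step 1: Try lambda = 0 (constraint inactive).
Stationarity: 2*3*x - 5 = 0
x* = 5/(2*3) = 5/6 = 0.8333 (rounded; the exact value 5/6 is used below)
Check constraint: 5*0.8333 = 4.1665 >= 1 -- satisfied.
Step 2: Compute optimal value.
f(x*) = 3*(5/6)^2 - 5*(5/6) = -2.0833


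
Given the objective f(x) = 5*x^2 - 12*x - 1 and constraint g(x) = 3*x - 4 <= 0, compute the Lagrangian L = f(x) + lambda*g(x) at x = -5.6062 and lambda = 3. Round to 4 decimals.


Step 1: Evaluate f(x).
f(-5.6062) = 5*(-5.6062)^2 - 12*(-5.6062) - 1 = 223.4218
Step 2: Evaluate g(x).
g(-5.6062) = 3*-5.6062 - 4 = -20.8186
Step 3: Compute Lagrangian.
L = 223.4218 + 3*-20.8186 = 160.966


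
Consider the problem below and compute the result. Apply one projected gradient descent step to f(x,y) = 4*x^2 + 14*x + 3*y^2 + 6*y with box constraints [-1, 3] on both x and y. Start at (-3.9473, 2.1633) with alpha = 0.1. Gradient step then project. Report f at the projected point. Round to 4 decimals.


Step 1: Compute gradient at (-3.9473, 2.1633).
grad_x = 2*4*-3.9473 + 14 = -17.5784
grad_y = 2*3*2.1633 + 6 = 18.9798
Step 2: Gradient step.
x_raw = -3.9473 - 0.1*-17.5784 = -2.1895
y_raw = 2.1633 - 0.1*18.9798 = 0.2653
Step 3: Project onto [-1, 3].
x_proj = clip(-2.1895) = -1.0
y_proj = clip(0.2653) = 0.2653
Step 4: Evaluate f.
f(-1.0, 0.2653) = -8.1969


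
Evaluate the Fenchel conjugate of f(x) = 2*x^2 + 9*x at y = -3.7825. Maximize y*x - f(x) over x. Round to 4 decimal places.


f*(y) = sup_x {y*x - a*x^2 - b*x} = sup_x {(y-b)*x - a*x^2}
FOC: (y - b) - 2a*x = 0 => x* = (y - b)/(2a)
x* = (-3.7825 - 9)/(2*2) = -3.1956
f*(-3.7825) = (y-b)^2/(4a) = (-3.7825 - 9)^2/(4*2)
= 163.3923/8 = 20.424


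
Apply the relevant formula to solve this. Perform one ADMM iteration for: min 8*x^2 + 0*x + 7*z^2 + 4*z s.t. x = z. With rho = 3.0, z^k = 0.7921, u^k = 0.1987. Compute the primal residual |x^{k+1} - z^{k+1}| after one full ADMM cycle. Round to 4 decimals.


ADMM iteration with rho = 3.0, z^k = 0.7921, u^k = 0.1987
Step 1: x-update.
Minimize 8*x^2 + 0*x + (3.0/2)*(x - 0.7921 + 0.1987)^2
FOC: (2*8 + 3.0)*x = 0 + 3.0*(0.7921 - 0.1987)
x^{k+1} = 0.0937
Step 2: z-update.
Minimize 7*z^2 + 4*z + (3.0/2)*(0.0937 - z + 0.1987)^2
FOC: (2*7 + 3.0)*z = -4 + 3.0*(0.0937 + 0.1987)
z^{k+1} = -0.1837
Step 3: u-update.
u^{k+1} = 0.1987 + 0.0937 + 0.1837 = 0.4761
Step 4: Primal residual = |0.0937 + 0.1837| = 0.2774


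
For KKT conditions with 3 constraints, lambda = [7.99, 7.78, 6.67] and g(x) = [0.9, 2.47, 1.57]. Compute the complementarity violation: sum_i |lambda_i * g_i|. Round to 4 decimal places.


KKT complementary slackness check:
lambda_1 * g_1 = 7.99 * 0.9 = 7.191
lambda_2 * g_2 = 7.78 * 2.47 = 19.2166
lambda_3 * g_3 = 6.67 * 1.57 = 10.4719
Total violation = 7.191 + 19.2166 + 10.4719 = 36.8795


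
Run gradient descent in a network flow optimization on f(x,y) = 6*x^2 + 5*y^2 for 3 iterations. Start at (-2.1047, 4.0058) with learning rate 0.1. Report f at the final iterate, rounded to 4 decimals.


Gradient descent on f(x,y) = 6*x^2 + 5*y^2.
Starting point: (-2.1047, 4.0058), alpha = 0.1
Step 1: grad_x = 2*6*-2.1047 = -25.2564, grad_y = 2*5*4.0058 = 40.058
  x_1 = -2.1047 - 0.1*-25.2564 = 0.4209
  y_1 = 4.0058 - 0.1*40.058 = 0.0
Step 2: grad_x = 2*6*0.4209 = 5.0513, grad_y = 2*5*0.0 = 0.0
  x_2 = 0.4209 - 0.1*5.0513 = -0.0842
  y_2 = 0.0 - 0.1*0.0 = 0.0
Step 3: grad_x = 2*6*-0.0842 = -1.0103, grad_y = 2*5*0.0 = 0.0
  x_3 = -0.0842 - 0.1*-1.0103 = 0.0168
  y_3 = 0.0 - 0.1*0.0 = 0.0
f(0.0168, 0.0) = 6*0.0168^2 + 5*0.0^2 = 0.0017


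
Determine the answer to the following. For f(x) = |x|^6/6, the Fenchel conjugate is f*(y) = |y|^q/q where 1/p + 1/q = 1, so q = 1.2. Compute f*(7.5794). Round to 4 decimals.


The conjugate exponent q satisfies 1/p + 1/q = 1.
p = 6, so q = 6/(6 - 1) = 1.2
|y|^q = 7.5794^1.2 = 11.3648
f*(7.5794) = 11.3648 / 1.2 = 9.4707


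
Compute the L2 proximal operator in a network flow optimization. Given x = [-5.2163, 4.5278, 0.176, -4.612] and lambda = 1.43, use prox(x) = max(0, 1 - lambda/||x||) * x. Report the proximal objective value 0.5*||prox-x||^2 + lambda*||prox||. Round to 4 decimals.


Step 1: Compute ||x||.
||x|| = 8.3074
Step 2: Compute scaling factor.
scale = max(0, 1 - 1.43/8.3074) = 0.8279
Step 3: prox(x) = [-4.3184, 3.7484, 0.1457, -3.8181]
||prox(x)|| = 6.8774
Step 4: Proximal objective.
0.5*||prox-x||^2 = 1.0225
lambda*||prox|| = 9.8347
Total = 10.8571


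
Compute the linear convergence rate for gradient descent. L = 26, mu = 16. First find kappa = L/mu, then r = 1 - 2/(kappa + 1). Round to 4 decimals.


Step 1: Compute the condition number.
kappa = L/mu = 26/16 = 1.625
Step 2: Compute the convergence rate.
r = 1 - 2/(kappa + 1) = 1 - 2*mu/(L + mu) = (L - mu)/(L + mu) = 10/42 = 0.2381


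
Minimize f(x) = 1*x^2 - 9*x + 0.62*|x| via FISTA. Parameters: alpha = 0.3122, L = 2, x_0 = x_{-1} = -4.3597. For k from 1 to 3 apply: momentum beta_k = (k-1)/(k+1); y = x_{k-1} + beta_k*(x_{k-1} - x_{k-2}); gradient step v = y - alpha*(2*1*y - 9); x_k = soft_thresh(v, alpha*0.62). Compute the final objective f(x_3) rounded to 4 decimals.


FISTA on f(x) = 1*x^2 - 9*x + 0.62*|x|
L = 2, alpha = 0.3122
Iteration 1: beta = 0.0, y = -4.3597 + 0.0*(-4.3597 + 4.3597) = -4.3597
  grad(y) = -17.7194, v = y - alpha*grad = 1.1723
  prox(v) = soft_thresh(1.1723, 0.1936) = 0.9787
Iteration 2: beta = 0.3333, y = 0.9787 + 0.3333*(0.9787 + 4.3597) = 2.7582
  grad(y) = -3.4836, v = y - alpha*grad = 3.8458
  prox(v) = soft_thresh(3.8458, 0.1936) = 3.6522
Iteration 3: beta = 0.5, y = 3.6522 + 0.5*(3.6522 - 0.9787) = 4.989
  grad(y) = 0.9779, v = y - alpha*grad = 4.6837
  prox(v) = soft_thresh(4.6837, 0.1936) = 4.4901
f(x_3) = 1*4.4901^2 - 9*4.4901 + 0.62*|4.4901| = -17.466


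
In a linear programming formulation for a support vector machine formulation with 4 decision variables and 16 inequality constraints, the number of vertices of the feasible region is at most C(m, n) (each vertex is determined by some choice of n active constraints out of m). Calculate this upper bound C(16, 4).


Each vertex corresponds to some choice of n active constraints out of m, so the number of vertices is at most C(m, n) = m! / (n!(m-n)!).
m = 16, n = 4
Numerator: 16 * 15 * 14 * 13
Denominator: 4! = 24
C(16, 4) = 1820


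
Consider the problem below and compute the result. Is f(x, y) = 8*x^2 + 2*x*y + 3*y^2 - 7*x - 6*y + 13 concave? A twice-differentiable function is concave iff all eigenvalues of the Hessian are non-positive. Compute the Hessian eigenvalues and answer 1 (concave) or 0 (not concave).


The Hessian of f(x,y) = 8*x^2 + 2*x*y + 3*y^2 - 7*x - 6*y + 13 is:
H = [[16, 2], [2, 6]]
Trace = 16 + 6 = 22
Determinant = 16*6 - (2)^2 = 92
Discriminant = (22)^2 - 4*92 = 116.0
Eigenvalues: lambda_1 = 5.6148, lambda_2 = 16.3852
The function is not concave.

0


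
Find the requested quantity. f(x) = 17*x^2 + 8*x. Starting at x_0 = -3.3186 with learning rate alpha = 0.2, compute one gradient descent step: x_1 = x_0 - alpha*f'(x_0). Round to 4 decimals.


We compute the gradient at x_0 and apply the update.
f'(x) = 34*x + 8
f'(-3.3186) = 34*-3.3186 + 8 = -104.8324
x_1 = -3.3186 - 0.2*-104.8324 = 17.6479


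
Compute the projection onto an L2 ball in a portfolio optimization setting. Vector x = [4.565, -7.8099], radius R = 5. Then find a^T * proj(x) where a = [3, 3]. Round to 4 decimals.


Step 1: Compute ||x|| (intermediates to 6 decimals).
||x|| = sqrt(4.565^2 + (-7.8099)^2) = 9.046202
Step 2: Project.
Since ||x|| > R, scale = R/||x|| = 5/9.046202 = 0.552718, proj(x) = scale * x
proj(x) = [2.523158, -4.316672]
Step 3: Dot product.
a^T * proj(x) = 3*2.523158 + 3*(-4.316672) = -5.3805


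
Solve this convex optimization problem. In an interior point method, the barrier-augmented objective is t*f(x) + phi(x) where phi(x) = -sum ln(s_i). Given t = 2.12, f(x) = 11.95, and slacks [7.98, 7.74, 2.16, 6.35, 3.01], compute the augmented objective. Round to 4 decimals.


Step 1: Compute log-barrier.
ln values: [2.0769, 2.0464, 0.7701, 1.8485, 1.1019]
phi = -(2.0769 + 2.0464 + 0.7701 + 1.8485 + 1.1019) = -7.8438
Step 2: Compute augmented objective.
t*f(x) = 2.12*11.95 = 25.334
Total = 25.334 - 7.8438 = 17.4902


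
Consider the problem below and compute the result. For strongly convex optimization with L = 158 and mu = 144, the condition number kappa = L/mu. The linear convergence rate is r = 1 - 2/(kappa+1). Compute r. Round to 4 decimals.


Step 1: Compute the condition number.
kappa = L/mu = 158/144 = 1.0972
Step 2: Compute the convergence rate.
r = 1 - 2/(kappa + 1) = 1 - 2*mu/(L + mu) = (L - mu)/(L + mu) = 14/302 = 0.0464


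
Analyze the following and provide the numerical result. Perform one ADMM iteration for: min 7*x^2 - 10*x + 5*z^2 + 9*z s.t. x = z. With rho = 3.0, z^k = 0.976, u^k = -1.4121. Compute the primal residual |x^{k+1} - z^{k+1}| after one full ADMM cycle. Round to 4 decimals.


ADMM iteration with rho = 3.0, z^k = 0.976, u^k = -1.4121
Step 1: x-update.
Minimize 7*x^2 - 10*x + (3.0/2)*(x - 0.976 - 1.4121)^2
FOC: (2*7 + 3.0)*x = 10 + 3.0*(0.976 + 1.4121)
x^{k+1} = 1.0097
Step 2: z-update.
Minimize 5*z^2 + 9*z + (3.0/2)*(1.0097 - z - 1.4121)^2
FOC: (2*5 + 3.0)*z = -9 + 3.0*(1.0097 - 1.4121)
z^{k+1} = -0.7852
Step 3: u-update.
u^{k+1} = -1.4121 + 1.0097 + 0.7852 = 0.3827
Step 4: Primal residual = |1.0097 + 0.7852| = 1.7948


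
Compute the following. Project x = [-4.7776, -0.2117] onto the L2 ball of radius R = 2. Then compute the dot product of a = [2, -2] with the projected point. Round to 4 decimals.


Step 1: Compute ||x|| (intermediates to 6 decimals).
||x|| = sqrt((-4.7776)^2 + (-0.2117)^2) = 4.782288
Step 2: Project.
Since ||x|| > R, scale = R/||x|| = 2/4.782288 = 0.41821, proj(x) = scale * x
proj(x) = [-1.99804, -0.088535]
Step 3: Dot product.
a^T * proj(x) = 2*(-1.99804) - 2*(-0.088535) = -3.819


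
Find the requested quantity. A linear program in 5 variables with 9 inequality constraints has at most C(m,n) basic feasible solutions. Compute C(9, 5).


Each vertex corresponds to some choice of n active constraints out of m, so the number of vertices is at most C(m, n) = m! / (n!(m-n)!).
m = 9, n = 5
Numerator: 9 * 8 * 7 * 6 * 5
Denominator: 5! = 120
C(9, 5) = 126


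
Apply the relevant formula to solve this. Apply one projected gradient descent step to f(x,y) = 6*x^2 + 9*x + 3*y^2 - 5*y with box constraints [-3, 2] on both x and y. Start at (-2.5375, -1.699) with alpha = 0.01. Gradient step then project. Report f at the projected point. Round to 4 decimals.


Step 1: Compute gradient at (-2.5375, -1.699).
grad_x = 2*6*-2.5375 + 9 = -21.45
grad_y = 2*3*-1.699 - 5 = -15.194
Step 2: Gradient step.
x_raw = -2.5375 - 0.01*-21.45 = -2.323
y_raw = -1.699 - 0.01*-15.194 = -1.5471
Step 3: Project onto [-3, 2].
x_proj = clip(-2.323) = -2.323
y_proj = clip(-1.5471) = -1.5471
Step 4: Evaluate f.
f(-2.323, -1.5471) = 26.3865


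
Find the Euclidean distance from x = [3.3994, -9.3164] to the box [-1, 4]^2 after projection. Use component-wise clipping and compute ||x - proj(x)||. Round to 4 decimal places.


Project each component onto [-1, 4].
clip(3.3994) = 3.3994, clip(-9.3164) = -1.0
Projection = [3.3994, -1.0]
Squared diffs: [0.0, 69.1625]
Distance = sqrt(69.1625) = 8.3164


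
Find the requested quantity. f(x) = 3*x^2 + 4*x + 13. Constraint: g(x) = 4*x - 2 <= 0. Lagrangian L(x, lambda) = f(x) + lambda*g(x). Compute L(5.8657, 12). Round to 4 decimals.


Step 1: Evaluate f(x).
f(5.8657) = 3*5.8657^2 + 4*5.8657 + 13 = 139.6821
Step 2: Evaluate g(x).
g(5.8657) = 4*5.8657 - 2 = 21.4628
Step 3: Compute Lagrangian.
L = 139.6821 + 12*21.4628 = 397.2357


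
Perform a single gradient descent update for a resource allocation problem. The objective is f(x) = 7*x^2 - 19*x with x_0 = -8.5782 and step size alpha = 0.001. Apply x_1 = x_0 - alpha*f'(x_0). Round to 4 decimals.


We compute the gradient at x_0 and apply the update.
f'(x) = 14*x - 19
f'(-8.5782) = 14*-8.5782 - 19 = -139.0948
x_1 = -8.5782 - 0.001*-139.0948 = -8.4391


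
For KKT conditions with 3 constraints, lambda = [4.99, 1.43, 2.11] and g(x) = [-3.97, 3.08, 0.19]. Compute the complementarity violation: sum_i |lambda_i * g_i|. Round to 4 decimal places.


KKT complementary slackness check:
lambda_1 * g_1 = 4.99 * -3.97 = -19.8103
lambda_2 * g_2 = 1.43 * 3.08 = 4.4044
lambda_3 * g_3 = 2.11 * 0.19 = 0.4009
Total violation = 19.8103 + 4.4044 + 0.4009 = 24.6156
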